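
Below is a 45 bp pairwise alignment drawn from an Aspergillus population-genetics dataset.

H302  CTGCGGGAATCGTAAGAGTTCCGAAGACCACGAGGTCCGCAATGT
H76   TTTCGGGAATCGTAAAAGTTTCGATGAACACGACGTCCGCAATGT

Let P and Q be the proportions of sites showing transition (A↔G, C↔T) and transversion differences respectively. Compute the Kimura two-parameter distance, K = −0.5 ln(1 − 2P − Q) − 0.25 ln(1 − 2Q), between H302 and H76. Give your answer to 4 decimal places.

Mismatches occur at site 1 (C→T, transition), site 3 (G→T, transversion), site 16 (G→A, transition), site 21 (C→T, transition), site 25 (A→T, transversion), site 28 (C→A, transversion), site 34 (G→C, transversion).
Of the 7 differences, 3 transitions and 4 transversions over 45 sites: P = 3/45 = 0.066667, Q = 4/45 = 0.088889.
d = −0.5·ln(0.777777) − 0.25·ln(0.822222) = −0.5·(-0.251315) − 0.25·(-0.195745) = 0.1746.

0.1746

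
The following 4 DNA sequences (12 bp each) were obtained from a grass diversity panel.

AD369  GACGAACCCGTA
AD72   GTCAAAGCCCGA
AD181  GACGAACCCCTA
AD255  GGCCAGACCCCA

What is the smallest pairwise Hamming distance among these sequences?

Pairwise Hamming distances:
  AD369 vs AD72: 5
  AD369 vs AD181: 1
  AD369 vs AD255: 6
  AD72 vs AD181: 4
  AD72 vs AD255: 5
  AD181 vs AD255: 5
The smallest is 1, between AD369 and AD181.

1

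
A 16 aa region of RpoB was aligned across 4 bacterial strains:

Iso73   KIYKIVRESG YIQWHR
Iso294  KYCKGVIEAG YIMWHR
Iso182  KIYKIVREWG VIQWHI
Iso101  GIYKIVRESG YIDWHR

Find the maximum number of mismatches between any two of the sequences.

Pairwise Hamming distances:
  Iso73 vs Iso294: 6
  Iso73 vs Iso182: 3
  Iso73 vs Iso101: 2
  Iso294 vs Iso182: 8
  Iso294 vs Iso101: 7
  Iso182 vs Iso101: 5
The largest is 8, between Iso294 and Iso182.

8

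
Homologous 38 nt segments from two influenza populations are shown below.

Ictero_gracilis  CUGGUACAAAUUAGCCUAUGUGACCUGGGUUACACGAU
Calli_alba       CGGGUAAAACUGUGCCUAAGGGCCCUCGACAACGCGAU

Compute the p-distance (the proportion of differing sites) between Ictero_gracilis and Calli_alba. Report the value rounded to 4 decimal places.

0.3421

Mismatches occur at site 2 (U↔G), site 7 (C↔A), site 10 (A↔C), site 12 (U↔G), site 13 (A↔U), site 19 (U↔A), site 21 (U↔G), site 23 (A↔C), site 27 (G↔C), site 29 (G↔A), site 30 (U↔C), site 31 (U↔A), site 34 (A↔G).
There are 13 differences over 38 sites, so p = 13/38 = 0.3421.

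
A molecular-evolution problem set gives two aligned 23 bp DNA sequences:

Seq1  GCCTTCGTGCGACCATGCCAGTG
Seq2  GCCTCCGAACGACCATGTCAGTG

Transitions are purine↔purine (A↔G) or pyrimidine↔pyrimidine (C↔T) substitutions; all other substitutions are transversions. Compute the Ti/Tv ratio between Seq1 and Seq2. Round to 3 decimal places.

Differing sites — 5:T/C (Ti); 8:T/A (Tv); 9:G/A (Ti); 18:C/T (Ti).
Of the 4 differences, 3 transitions and 1 transversion, so Ti/Tv = 3/1 = 3.000.

3.000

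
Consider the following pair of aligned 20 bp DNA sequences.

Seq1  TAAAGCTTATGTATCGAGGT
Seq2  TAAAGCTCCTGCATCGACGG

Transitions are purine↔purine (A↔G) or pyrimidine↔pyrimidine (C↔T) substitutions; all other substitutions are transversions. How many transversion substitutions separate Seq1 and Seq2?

3

The sequences differ at positions 8 (T/C, transition), 9 (A/C, transversion), 12 (T/C, transition), 18 (G/C, transversion), 20 (T/G, transversion).
Of the 5 differences, 2 transitions and 3 transversions, so the answer is 3.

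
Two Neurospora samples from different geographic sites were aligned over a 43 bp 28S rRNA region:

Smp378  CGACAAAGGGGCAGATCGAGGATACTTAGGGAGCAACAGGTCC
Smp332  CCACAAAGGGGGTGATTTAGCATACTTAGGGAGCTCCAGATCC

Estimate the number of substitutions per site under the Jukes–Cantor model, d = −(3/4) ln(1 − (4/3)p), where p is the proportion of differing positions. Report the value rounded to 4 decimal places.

0.2454

Differing sites — 2:G/C; 12:C/G; 13:A/T; 17:C/T; 18:G/T; 21:G/C; 35:A/T; 36:A/C; 40:G/A.
p = 9/43 = 0.209302.
d = −0.75 · ln(1 − (4/3)·0.209302) = −0.75 · ln(0.720931) = −0.75 · (-0.327212) = 0.2454.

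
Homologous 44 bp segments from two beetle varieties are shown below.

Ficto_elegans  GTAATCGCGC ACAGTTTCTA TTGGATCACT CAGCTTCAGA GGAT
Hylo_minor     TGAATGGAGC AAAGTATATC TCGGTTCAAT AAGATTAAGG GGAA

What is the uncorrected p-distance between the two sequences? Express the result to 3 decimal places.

The sequences differ at positions 1 (G/T), 2 (T/G), 6 (C/G), 8 (C/A), 12 (C/A), 16 (T/A), 18 (C/A), 20 (A/C), 22 (T/C), 25 (A/T), 29 (C/A), 31 (C/A), 34 (C/A), 37 (C/A), 40 (A/G), 44 (T/A).
There are 16 differences over 44 sites, so p = 16/44 = 0.364.

0.364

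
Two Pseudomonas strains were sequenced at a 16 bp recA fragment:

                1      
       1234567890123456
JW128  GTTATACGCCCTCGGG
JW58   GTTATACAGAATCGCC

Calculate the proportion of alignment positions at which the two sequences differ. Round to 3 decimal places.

0.375

The sequences differ at positions 8 (G/A), 9 (C/G), 10 (C/A), 11 (C/A), 15 (G/C), 16 (G/C).
There are 6 differences over 16 sites, so p = 6/16 = 0.375.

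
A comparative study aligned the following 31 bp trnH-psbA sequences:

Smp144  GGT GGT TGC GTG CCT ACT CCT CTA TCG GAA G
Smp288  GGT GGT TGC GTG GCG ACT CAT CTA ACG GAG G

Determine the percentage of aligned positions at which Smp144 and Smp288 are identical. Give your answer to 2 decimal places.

83.87%

The sequences differ at positions 13 (C/G), 15 (T/G), 20 (C/A), 25 (T/A), 30 (A/G).
26 of the 31 sites match, so the percent identity is 26/31 × 100 = 83.87%.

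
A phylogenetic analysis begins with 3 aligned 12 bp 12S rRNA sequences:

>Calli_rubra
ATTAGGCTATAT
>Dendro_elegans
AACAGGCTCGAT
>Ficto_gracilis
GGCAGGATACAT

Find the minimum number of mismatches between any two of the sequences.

4

Pairwise Hamming distances:
  Calli_rubra vs Dendro_elegans: 4
  Calli_rubra vs Ficto_gracilis: 5
  Dendro_elegans vs Ficto_gracilis: 5
The smallest is 4, between Calli_rubra and Dendro_elegans.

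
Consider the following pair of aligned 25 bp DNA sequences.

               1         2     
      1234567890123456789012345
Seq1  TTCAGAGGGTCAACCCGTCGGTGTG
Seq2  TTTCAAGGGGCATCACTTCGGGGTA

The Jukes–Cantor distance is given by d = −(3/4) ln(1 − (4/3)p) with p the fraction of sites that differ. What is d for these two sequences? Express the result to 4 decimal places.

0.4904

The sequences differ at positions 3 (C/T), 4 (A/C), 5 (G/A), 10 (T/G), 13 (A/T), 15 (C/A), 17 (G/T), 22 (T/G), 25 (G/A).
p = 9/25 = 0.360000.
d = −0.75 · ln(1 − (4/3)·0.360000) = −0.75 · ln(0.520000) = −0.75 · (-0.653926) = 0.4904.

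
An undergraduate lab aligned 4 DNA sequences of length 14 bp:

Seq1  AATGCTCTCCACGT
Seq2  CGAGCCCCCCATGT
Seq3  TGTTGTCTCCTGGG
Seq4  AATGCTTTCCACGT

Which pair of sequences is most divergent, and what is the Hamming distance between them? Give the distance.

9

Pairwise Hamming distances:
  Seq1 vs Seq2: 6
  Seq1 vs Seq3: 7
  Seq1 vs Seq4: 1
  Seq2 vs Seq3: 9
  Seq2 vs Seq4: 7
  Seq3 vs Seq4: 8
The largest is 9, between Seq2 and Seq3.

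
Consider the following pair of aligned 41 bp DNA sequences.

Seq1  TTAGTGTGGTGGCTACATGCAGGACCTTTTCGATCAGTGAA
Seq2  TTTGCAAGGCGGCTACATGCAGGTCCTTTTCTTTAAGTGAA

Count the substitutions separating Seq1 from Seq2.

9

Differing sites — 3:A/T; 5:T/C; 6:G/A; 7:T/A; 10:T/C; 24:A/T; 32:G/T; 33:A/T; 35:C/A.
That gives 9 mismatches out of 41 aligned sites, so the Hamming distance is 9.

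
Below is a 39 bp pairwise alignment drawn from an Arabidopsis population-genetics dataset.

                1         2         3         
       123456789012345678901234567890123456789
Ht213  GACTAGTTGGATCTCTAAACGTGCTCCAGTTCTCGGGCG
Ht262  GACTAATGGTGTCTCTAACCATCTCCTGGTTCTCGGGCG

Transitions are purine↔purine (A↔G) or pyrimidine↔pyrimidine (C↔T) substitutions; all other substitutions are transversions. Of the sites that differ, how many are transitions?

7

Differing sites — 6:G/A (Ti); 8:T/G (Tv); 10:G/T (Tv); 11:A/G (Ti); 19:A/C (Tv); 21:G/A (Ti); 23:G/C (Tv); 24:C/T (Ti); 25:T/C (Ti); 27:C/T (Ti); 28:A/G (Ti).
Of the 11 differences, 7 transitions and 4 transversions, so the answer is 7.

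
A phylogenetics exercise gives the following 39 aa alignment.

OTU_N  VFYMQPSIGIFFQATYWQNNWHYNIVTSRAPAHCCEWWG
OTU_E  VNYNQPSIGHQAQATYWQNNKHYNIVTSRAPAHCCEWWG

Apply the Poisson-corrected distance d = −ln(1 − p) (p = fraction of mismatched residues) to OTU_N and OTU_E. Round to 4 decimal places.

0.1671

Mismatches occur at site 2 (F/N), site 4 (M/N), site 10 (I/H), site 11 (F/Q), site 12 (F/A), site 21 (W/K).
p = 6/39 = 0.153846.
d = −ln(1 − 0.153846) = −ln(0.846154) = 0.1671.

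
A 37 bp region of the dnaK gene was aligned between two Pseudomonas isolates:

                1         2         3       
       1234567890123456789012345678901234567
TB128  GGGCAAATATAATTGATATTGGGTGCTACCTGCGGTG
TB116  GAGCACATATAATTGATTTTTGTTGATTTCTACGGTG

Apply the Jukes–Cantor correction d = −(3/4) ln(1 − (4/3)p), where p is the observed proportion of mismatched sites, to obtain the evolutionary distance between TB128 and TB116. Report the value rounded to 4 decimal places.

Differing sites — 2:G/A; 6:A/C; 18:A/T; 21:G/T; 23:G/T; 26:C/A; 28:A/T; 29:C/T; 32:G/A.
p = 9/37 = 0.243243.
d = −0.75 · ln(1 − (4/3)·0.243243) = −0.75 · ln(0.675676) = −0.75 · (-0.392042) = 0.2940.

0.2940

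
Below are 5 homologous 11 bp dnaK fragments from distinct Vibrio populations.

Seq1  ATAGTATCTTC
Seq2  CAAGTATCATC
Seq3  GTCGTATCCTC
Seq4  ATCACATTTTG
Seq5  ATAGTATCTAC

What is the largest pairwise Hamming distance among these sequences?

8

Pairwise Hamming distances:
  Seq1 vs Seq2: 3
  Seq1 vs Seq3: 3
  Seq1 vs Seq4: 5
  Seq1 vs Seq5: 1
  Seq2 vs Seq3: 4
  Seq2 vs Seq4: 8
  Seq2 vs Seq5: 4
  Seq3 vs Seq4: 6
  Seq3 vs Seq5: 4
  Seq4 vs Seq5: 6
The largest is 8, between Seq2 and Seq4.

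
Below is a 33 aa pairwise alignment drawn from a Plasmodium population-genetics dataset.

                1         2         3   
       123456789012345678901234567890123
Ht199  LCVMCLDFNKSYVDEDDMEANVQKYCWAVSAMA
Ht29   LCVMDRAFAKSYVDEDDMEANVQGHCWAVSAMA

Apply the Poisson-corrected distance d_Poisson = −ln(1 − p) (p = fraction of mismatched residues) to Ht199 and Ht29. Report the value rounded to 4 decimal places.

Mismatches occur at site 5 (C/D), site 6 (L/R), site 7 (D/A), site 9 (N/A), site 24 (K/G), site 25 (Y/H).
p = 6/33 = 0.181818.
d = −ln(1 − 0.181818) = −ln(0.818182) = 0.2007.

0.2007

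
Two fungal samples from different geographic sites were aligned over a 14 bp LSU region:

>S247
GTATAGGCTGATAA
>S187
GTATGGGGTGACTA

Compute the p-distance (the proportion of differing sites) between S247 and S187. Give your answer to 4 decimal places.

0.2857

The sequences differ at positions 5 (A/G), 8 (C/G), 12 (T/C), 13 (A/T).
There are 4 differences over 14 sites, so p = 4/14 = 0.2857.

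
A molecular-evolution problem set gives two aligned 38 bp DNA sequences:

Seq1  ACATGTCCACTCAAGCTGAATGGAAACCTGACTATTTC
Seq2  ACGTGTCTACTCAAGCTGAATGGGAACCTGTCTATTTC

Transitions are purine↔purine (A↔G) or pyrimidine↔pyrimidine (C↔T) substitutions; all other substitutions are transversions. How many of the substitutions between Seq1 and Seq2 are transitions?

3

Differing sites — 3:A/G (Ti); 8:C/T (Ti); 24:A/G (Ti); 31:A/T (Tv).
Of the 4 differences, 3 transitions and 1 transversion, so the answer is 3.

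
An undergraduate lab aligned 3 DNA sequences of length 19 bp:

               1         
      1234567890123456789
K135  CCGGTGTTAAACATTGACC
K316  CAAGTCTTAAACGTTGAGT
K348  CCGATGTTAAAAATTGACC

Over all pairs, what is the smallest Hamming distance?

Pairwise Hamming distances:
  K135 vs K316: 6
  K135 vs K348: 2
  K316 vs K348: 8
The smallest is 2, between K135 and K348.

2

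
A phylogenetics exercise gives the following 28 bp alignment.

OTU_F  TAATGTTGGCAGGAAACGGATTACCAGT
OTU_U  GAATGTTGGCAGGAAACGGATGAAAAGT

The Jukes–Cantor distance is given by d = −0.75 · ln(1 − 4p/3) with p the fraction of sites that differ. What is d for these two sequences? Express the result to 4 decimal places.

The sequences differ at positions 1 (T/G), 22 (T/G), 24 (C/A), 25 (C/A).
p = 4/28 = 0.142857.
d = −0.75 · ln(1 − (4/3)·0.142857) = −0.75 · ln(0.809524) = −0.75 · (-0.211309) = 0.1585.

0.1585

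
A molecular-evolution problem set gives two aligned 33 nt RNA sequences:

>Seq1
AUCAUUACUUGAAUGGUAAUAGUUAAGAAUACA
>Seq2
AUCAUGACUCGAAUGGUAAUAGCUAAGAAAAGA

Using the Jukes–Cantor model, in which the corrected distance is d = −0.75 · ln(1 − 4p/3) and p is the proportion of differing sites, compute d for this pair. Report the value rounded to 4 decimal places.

Differing sites — 6:U/G; 10:U/C; 23:U/C; 30:U/A; 32:C/G.
p = 5/33 = 0.151515.
d = −0.75 · ln(1 − (4/3)·0.151515) = −0.75 · ln(0.797980) = −0.75 · (-0.225672) = 0.1693.

0.1693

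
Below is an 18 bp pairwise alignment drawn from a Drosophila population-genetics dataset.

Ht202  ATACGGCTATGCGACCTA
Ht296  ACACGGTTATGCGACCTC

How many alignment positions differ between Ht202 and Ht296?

Differing sites — 2:T/C; 7:C/T; 18:A/C.
That gives 3 mismatches out of 18 aligned sites, so the Hamming distance is 3.

3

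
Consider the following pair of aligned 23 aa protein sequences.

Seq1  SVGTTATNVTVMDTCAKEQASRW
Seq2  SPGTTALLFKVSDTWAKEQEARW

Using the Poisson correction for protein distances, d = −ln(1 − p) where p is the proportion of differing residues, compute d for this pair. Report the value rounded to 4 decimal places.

0.4964

The sequences differ at positions 2 (V/P), 7 (T/L), 8 (N/L), 9 (V/F), 10 (T/K), 12 (M/S), 15 (C/W), 20 (A/E), 21 (S/A).
p = 9/23 = 0.391304.
d = −ln(1 − 0.391304) = −ln(0.608696) = 0.4964.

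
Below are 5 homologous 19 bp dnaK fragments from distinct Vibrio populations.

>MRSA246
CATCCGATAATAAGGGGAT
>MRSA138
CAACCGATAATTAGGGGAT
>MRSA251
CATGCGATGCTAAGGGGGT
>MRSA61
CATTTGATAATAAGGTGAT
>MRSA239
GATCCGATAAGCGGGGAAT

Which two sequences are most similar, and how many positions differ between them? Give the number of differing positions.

Pairwise Hamming distances:
  MRSA246 vs MRSA138: 2
  MRSA246 vs MRSA251: 4
  MRSA246 vs MRSA61: 3
  MRSA246 vs MRSA239: 5
  MRSA138 vs MRSA251: 6
  MRSA138 vs MRSA61: 5
  MRSA138 vs MRSA239: 6
  MRSA251 vs MRSA61: 6
  MRSA251 vs MRSA239: 9
  MRSA61 vs MRSA239: 8
The smallest is 2, between MRSA246 and MRSA138.

2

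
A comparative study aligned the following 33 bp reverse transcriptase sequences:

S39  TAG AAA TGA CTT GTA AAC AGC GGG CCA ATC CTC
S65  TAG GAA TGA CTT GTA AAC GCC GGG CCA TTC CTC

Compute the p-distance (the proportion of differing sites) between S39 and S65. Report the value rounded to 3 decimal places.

0.121

Mismatches occur at site 4 (A↔G), site 19 (A↔G), site 20 (G↔C), site 28 (A↔T).
There are 4 differences over 33 sites, so p = 4/33 = 0.121.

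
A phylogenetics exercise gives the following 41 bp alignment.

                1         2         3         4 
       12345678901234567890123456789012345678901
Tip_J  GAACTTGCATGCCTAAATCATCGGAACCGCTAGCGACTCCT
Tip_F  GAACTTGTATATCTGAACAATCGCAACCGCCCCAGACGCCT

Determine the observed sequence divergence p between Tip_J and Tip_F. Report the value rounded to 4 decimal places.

Differing sites — 8:C/T; 11:G/A; 12:C/T; 15:A/G; 18:T/C; 19:C/A; 24:G/C; 31:T/C; 32:A/C; 33:G/C; 34:C/A; 38:T/G.
There are 12 differences over 41 sites, so p = 12/41 = 0.2927.

0.2927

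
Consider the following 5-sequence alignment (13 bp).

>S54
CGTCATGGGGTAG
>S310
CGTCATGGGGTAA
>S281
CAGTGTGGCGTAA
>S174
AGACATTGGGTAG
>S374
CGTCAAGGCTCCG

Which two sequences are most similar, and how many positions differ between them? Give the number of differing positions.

1

Pairwise Hamming distances:
  S54 vs S310: 1
  S54 vs S281: 6
  S54 vs S174: 3
  S54 vs S374: 5
  S310 vs S281: 5
  S310 vs S174: 4
  S310 vs S374: 6
  S281 vs S174: 8
  S281 vs S374: 9
  S174 vs S374: 8
The smallest is 1, between S54 and S310.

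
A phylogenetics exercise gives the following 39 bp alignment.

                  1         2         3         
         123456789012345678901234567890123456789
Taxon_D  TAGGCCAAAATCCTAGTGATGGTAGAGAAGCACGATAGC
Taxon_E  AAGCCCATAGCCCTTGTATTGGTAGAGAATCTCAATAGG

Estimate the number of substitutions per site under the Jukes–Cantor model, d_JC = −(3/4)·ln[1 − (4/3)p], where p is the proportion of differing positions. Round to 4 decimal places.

0.3961

The sequences differ at positions 1 (T/A), 4 (G/C), 8 (A/T), 10 (A/G), 11 (T/C), 15 (A/T), 18 (G/A), 19 (A/T), 30 (G/T), 32 (A/T), 34 (G/A), 39 (C/G).
p = 12/39 = 0.307692.
d = −0.75 · ln(1 − (4/3)·0.307692) = −0.75 · ln(0.589744) = −0.75 · (-0.528067) = 0.3961.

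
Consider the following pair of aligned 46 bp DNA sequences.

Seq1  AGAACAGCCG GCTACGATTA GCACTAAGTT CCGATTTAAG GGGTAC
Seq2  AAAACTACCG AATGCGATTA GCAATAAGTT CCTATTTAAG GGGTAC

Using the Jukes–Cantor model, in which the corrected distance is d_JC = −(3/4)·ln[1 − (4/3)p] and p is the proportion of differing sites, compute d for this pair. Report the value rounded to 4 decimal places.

Differing sites — 2:G/A; 6:A/T; 7:G/A; 11:G/A; 12:C/A; 14:A/G; 24:C/A; 33:G/T.
p = 8/46 = 0.173913.
d = −0.75 · ln(1 − (4/3)·0.173913) = −0.75 · ln(0.768116) = −0.75 · (-0.263815) = 0.1979.

0.1979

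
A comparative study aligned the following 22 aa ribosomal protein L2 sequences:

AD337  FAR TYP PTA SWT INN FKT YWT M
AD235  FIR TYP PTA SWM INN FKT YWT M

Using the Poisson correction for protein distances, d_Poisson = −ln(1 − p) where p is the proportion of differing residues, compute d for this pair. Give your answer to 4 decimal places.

0.0953

Differing sites — 2:A/I; 12:T/M.
p = 2/22 = 0.090909.
d = −ln(1 − 0.090909) = −ln(0.909091) = 0.0953.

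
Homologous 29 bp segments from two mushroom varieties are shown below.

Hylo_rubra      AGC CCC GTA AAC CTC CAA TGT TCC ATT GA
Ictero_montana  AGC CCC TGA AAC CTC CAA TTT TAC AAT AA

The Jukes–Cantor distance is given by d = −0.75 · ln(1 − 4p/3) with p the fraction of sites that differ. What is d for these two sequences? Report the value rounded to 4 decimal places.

0.2421

The sequences differ at positions 7 (G/T), 8 (T/G), 20 (G/T), 23 (C/A), 26 (T/A), 28 (G/A).
p = 6/29 = 0.206897.
d = −0.75 · ln(1 − (4/3)·0.206897) = −0.75 · ln(0.724137) = −0.75 · (-0.322775) = 0.2421.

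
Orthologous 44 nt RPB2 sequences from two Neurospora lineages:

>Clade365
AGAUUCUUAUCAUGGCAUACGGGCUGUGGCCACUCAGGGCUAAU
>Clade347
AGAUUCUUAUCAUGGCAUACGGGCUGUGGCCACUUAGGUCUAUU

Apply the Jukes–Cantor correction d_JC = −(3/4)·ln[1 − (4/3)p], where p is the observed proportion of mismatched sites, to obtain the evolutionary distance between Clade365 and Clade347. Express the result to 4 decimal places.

Mismatches occur at site 35 (C↔U), site 39 (G↔U), site 43 (A↔U).
p = 3/44 = 0.068182.
d = −0.75 · ln(1 − (4/3)·0.068182) = −0.75 · ln(0.909091) = −0.75 · (-0.095310) = 0.0715.

0.0715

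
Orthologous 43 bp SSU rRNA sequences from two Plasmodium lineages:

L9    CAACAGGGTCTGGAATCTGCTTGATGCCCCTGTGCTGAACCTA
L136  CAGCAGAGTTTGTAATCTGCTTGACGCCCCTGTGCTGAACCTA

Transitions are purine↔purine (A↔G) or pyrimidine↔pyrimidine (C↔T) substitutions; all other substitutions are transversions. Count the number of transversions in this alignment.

Mismatches occur at site 3 (A→G, transition), site 7 (G→A, transition), site 10 (C→T, transition), site 13 (G→T, transversion), site 25 (T→C, transition).
Of the 5 differences, 4 transitions and 1 transversion, so the answer is 1.

1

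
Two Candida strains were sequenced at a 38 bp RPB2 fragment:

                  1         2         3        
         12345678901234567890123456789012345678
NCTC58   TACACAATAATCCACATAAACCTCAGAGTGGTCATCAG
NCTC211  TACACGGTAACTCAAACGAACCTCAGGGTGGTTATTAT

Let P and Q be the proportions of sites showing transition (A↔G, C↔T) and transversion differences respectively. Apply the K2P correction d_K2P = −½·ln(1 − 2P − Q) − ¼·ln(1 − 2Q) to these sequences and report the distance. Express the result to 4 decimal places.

Mismatches occur at site 6 (A/G, transition), site 7 (A/G, transition), site 11 (T/C, transition), site 12 (C/T, transition), site 15 (C/A, transversion), site 17 (T/C, transition), site 18 (A/G, transition), site 27 (A/G, transition), site 33 (C/T, transition), site 36 (C/T, transition), site 38 (G/T, transversion).
Of the 11 differences, 9 transitions and 2 transversions over 38 sites: P = 9/38 = 0.236842, Q = 2/38 = 0.052632.
d = −0.5·ln(0.473684) − 0.25·ln(0.894736) = −0.5·(-0.747215) − 0.25·(-0.111227) = 0.4014.

0.4014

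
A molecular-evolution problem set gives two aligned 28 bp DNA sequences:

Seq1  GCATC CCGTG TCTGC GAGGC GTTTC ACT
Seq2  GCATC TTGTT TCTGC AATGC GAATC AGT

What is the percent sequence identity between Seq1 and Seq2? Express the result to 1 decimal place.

71.4%

Differing sites — 6:C/T; 7:C/T; 10:G/T; 16:G/A; 18:G/T; 22:T/A; 23:T/A; 27:C/G.
20 of the 28 sites match, so the percent identity is 20/28 × 100 = 71.4%.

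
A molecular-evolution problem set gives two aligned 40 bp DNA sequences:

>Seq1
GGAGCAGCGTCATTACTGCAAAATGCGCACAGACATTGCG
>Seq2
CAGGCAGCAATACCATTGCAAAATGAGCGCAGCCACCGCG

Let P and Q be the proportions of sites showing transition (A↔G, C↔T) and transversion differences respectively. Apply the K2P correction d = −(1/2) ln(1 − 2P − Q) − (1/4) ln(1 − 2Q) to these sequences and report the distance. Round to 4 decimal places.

0.5139

Differing sites — 1:G/C (Tv); 2:G/A (Ti); 3:A/G (Ti); 9:G/A (Ti); 10:T/A (Tv); 11:C/T (Ti); 13:T/C (Ti); 14:T/C (Ti); 16:C/T (Ti); 26:C/A (Tv); 29:A/G (Ti); 33:A/C (Tv); 36:T/C (Ti); 37:T/C (Ti).
Of the 14 differences, 10 transitions and 4 transversions over 40 sites: P = 10/40 = 0.250000, Q = 4/40 = 0.100000.
d = −0.5·ln(0.400000) − 0.25·ln(0.800000) = −0.5·(-0.916291) − 0.25·(-0.223144) = 0.5139.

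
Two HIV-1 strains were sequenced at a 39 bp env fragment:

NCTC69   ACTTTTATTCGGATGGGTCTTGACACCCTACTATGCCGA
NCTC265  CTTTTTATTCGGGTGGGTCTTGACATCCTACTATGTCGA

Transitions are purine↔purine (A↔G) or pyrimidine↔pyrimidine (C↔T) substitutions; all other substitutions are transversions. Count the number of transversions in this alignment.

The sequences differ at positions 1 (A/C, transversion), 2 (C/T, transition), 13 (A/G, transition), 26 (C/T, transition), 36 (C/T, transition).
Of the 5 differences, 4 transitions and 1 transversion, so the answer is 1.

1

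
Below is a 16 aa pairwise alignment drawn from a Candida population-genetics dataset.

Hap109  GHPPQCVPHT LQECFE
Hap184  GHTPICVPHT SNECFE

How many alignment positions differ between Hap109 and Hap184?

4

Differing sites — 3:P/T; 5:Q/I; 11:L/S; 12:Q/N.
That gives 4 mismatches out of 16 aligned sites, so the Hamming distance is 4.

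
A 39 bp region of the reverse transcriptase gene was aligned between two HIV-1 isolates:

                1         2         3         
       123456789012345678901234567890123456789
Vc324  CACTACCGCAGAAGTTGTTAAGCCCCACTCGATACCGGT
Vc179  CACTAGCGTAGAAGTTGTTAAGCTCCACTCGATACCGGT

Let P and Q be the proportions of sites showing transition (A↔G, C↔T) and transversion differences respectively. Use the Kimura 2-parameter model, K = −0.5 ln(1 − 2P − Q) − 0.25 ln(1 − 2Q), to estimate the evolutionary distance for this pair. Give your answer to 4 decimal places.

0.0818

Differing sites — 6:C/G (Tv); 9:C/T (Ti); 24:C/T (Ti).
Of the 3 differences, 2 transitions and 1 transversion over 39 sites: P = 2/39 = 0.051282, Q = 1/39 = 0.025641.
d = −0.5·ln(0.871795) − 0.25·ln(0.948718) = −0.5·(-0.137201) − 0.25·(-0.052644) = 0.0818.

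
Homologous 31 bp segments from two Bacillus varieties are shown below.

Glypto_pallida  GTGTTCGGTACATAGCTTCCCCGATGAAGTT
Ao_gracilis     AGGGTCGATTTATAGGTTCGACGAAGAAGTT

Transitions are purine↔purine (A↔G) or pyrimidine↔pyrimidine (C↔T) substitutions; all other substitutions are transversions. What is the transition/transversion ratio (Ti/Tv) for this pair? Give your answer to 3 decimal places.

Differing sites — 1:G/A (Ti); 2:T/G (Tv); 4:T/G (Tv); 8:G/A (Ti); 10:A/T (Tv); 11:C/T (Ti); 16:C/G (Tv); 20:C/G (Tv); 21:C/A (Tv); 25:T/A (Tv).
Of the 10 differences, 3 transitions and 7 transversions, so Ti/Tv = 3/7 = 0.429.

0.429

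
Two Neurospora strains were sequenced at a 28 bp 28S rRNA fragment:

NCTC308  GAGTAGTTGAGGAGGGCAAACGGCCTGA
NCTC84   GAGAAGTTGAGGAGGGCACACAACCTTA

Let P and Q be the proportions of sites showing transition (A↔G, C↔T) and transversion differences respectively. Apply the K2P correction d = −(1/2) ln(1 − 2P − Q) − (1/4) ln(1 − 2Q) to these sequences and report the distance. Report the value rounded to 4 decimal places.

0.2041

Differing sites — 4:T/A (Tv); 19:A/C (Tv); 22:G/A (Ti); 23:G/A (Ti); 27:G/T (Tv).
Of the 5 differences, 2 transitions and 3 transversions over 28 sites: P = 2/28 = 0.071429, Q = 3/28 = 0.107143.
d = −0.5·ln(0.749999) − 0.25·ln(0.785714) = −0.5·(-0.287683) − 0.25·(-0.241162) = 0.2041.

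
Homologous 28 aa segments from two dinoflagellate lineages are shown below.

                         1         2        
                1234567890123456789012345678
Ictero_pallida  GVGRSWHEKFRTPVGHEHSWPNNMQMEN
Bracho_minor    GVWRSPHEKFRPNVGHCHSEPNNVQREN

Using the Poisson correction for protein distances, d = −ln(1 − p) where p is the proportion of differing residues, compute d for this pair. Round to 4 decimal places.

Mismatches occur at site 3 (G/W), site 6 (W/P), site 12 (T/P), site 13 (P/N), site 17 (E/C), site 20 (W/E), site 24 (M/V), site 26 (M/R).
p = 8/28 = 0.285714.
d = −ln(1 − 0.285714) = −ln(0.714286) = 0.3365.

0.3365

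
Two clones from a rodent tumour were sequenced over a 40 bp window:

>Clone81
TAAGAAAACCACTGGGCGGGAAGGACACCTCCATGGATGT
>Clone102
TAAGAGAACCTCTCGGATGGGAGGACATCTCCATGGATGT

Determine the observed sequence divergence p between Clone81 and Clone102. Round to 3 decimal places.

0.175

Differing sites — 6:A/G; 11:A/T; 14:G/C; 17:C/A; 18:G/T; 21:A/G; 28:C/T.
There are 7 differences over 40 sites, so p = 7/40 = 0.175.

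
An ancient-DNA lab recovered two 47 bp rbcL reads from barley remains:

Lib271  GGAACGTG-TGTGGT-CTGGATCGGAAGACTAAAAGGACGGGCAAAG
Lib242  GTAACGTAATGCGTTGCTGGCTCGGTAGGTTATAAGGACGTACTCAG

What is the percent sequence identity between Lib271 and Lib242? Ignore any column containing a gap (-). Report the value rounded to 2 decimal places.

71.11%

Excluding the 2 gap columns leaves 45 comparable sites.
Differing sites — 2:G/T; 8:G/A; 12:T/C; 14:G/T; 21:A/C; 26:A/T; 29:A/G; 30:C/T; 33:A/T; 41:G/T; 42:G/A; 44:A/T; 45:A/C.
32 of the 45 comparable sites match, so the percent identity is 32/45 × 100 = 71.11%.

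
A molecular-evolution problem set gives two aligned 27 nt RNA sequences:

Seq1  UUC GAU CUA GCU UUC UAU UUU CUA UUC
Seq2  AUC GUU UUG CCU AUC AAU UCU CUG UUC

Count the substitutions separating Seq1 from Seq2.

Mismatches occur at site 1 (U/A), site 5 (A/U), site 7 (C/U), site 9 (A/G), site 10 (G/C), site 13 (U/A), site 16 (U/A), site 20 (U/C), site 24 (A/G).
That gives 9 mismatches out of 27 aligned sites, so the Hamming distance is 9.

9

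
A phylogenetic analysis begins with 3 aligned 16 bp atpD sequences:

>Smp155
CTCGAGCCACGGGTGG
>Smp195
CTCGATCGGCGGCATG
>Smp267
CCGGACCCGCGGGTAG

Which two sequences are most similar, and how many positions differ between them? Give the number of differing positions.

Pairwise Hamming distances:
  Smp155 vs Smp195: 6
  Smp155 vs Smp267: 5
  Smp195 vs Smp267: 7
The smallest is 5, between Smp155 and Smp267.

5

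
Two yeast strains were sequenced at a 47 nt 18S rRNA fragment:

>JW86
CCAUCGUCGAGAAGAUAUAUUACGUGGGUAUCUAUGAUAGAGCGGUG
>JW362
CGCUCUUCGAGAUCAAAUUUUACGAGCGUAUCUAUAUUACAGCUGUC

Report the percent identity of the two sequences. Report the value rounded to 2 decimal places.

70.21%

The sequences differ at positions 2 (C/G), 3 (A/C), 6 (G/U), 13 (A/U), 14 (G/C), 16 (U/A), 19 (A/U), 25 (U/A), 27 (G/C), 36 (G/A), 37 (A/U), 40 (G/C), 44 (G/U), 47 (G/C).
33 of the 47 sites match, so the percent identity is 33/47 × 100 = 70.21%.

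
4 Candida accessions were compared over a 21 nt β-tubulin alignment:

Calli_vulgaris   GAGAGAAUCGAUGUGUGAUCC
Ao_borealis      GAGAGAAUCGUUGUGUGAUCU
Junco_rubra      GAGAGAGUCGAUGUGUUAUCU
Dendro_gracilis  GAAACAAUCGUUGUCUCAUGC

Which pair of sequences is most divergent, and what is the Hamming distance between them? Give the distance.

8

Pairwise Hamming distances:
  Calli_vulgaris vs Ao_borealis: 2
  Calli_vulgaris vs Junco_rubra: 3
  Calli_vulgaris vs Dendro_gracilis: 6
  Ao_borealis vs Junco_rubra: 3
  Ao_borealis vs Dendro_gracilis: 6
  Junco_rubra vs Dendro_gracilis: 8
The largest is 8, between Junco_rubra and Dendro_gracilis.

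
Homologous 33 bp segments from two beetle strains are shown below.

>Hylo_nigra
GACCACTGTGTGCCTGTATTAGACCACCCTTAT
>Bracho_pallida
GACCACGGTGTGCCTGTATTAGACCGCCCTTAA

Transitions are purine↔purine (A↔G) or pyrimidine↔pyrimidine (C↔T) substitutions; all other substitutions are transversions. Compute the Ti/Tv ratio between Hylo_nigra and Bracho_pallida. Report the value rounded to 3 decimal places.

0.500

Mismatches occur at site 7 (T↔G, transversion), site 26 (A↔G, transition), site 33 (T↔A, transversion).
Of the 3 differences, 1 transition and 2 transversions, so Ti/Tv = 1/2 = 0.500.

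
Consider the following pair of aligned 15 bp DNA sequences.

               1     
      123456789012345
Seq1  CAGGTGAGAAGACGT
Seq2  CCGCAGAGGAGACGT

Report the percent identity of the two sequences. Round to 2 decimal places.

73.33%

Differing sites — 2:A/C; 4:G/C; 5:T/A; 9:A/G.
11 of the 15 sites match, so the percent identity is 11/15 × 100 = 73.33%.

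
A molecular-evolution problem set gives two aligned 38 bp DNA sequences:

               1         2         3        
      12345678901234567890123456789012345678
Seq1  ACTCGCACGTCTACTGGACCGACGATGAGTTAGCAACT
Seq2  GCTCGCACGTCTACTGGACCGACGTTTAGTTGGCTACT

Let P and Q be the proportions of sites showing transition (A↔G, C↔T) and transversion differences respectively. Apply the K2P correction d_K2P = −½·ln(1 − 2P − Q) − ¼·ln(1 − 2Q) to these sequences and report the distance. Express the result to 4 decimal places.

The sequences differ at positions 1 (A/G, transition), 25 (A/T, transversion), 27 (G/T, transversion), 32 (A/G, transition), 35 (A/T, transversion).
Of the 5 differences, 2 transitions and 3 transversions over 38 sites: P = 2/38 = 0.052632, Q = 3/38 = 0.078947.
d = −0.5·ln(0.815789) − 0.25·ln(0.842106) = −0.5·(-0.203600) − 0.25·(-0.171849) = 0.1448.

0.1448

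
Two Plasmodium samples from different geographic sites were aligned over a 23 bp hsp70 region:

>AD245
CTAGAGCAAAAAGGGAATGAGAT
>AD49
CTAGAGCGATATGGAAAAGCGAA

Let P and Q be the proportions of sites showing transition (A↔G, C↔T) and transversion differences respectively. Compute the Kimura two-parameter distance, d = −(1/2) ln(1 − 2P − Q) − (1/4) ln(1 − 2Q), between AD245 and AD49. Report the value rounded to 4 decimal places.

0.3909

Mismatches occur at site 8 (A→G, transition), site 10 (A→T, transversion), site 12 (A→T, transversion), site 15 (G→A, transition), site 18 (T→A, transversion), site 20 (A→C, transversion), site 23 (T→A, transversion).
Of the 7 differences, 2 transitions and 5 transversions over 23 sites: P = 2/23 = 0.086957, Q = 5/23 = 0.217391.
d = −0.5·ln(0.608695) − 0.25·ln(0.565218) = −0.5·(-0.496438) − 0.25·(-0.570544) = 0.3909.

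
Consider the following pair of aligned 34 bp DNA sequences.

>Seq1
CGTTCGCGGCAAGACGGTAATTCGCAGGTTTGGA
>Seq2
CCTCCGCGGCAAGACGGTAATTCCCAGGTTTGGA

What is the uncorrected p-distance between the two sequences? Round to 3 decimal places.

0.088

The sequences differ at positions 2 (G/C), 4 (T/C), 24 (G/C).
There are 3 differences over 34 sites, so p = 3/34 = 0.088.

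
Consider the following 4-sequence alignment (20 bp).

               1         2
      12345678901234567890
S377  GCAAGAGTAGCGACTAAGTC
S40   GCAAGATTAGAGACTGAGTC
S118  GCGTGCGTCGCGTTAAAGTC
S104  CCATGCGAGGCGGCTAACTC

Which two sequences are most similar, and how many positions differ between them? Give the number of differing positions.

Pairwise Hamming distances:
  S377 vs S40: 3
  S377 vs S118: 7
  S377 vs S104: 7
  S40 vs S118: 10
  S40 vs S104: 10
  S118 vs S104: 8
The smallest is 3, between S377 and S40.

3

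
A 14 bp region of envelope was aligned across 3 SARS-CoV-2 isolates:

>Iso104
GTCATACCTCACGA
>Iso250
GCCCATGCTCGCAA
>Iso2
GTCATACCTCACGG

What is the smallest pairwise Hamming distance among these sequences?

Pairwise Hamming distances:
  Iso104 vs Iso250: 7
  Iso104 vs Iso2: 1
  Iso250 vs Iso2: 8
The smallest is 1, between Iso104 and Iso2.

1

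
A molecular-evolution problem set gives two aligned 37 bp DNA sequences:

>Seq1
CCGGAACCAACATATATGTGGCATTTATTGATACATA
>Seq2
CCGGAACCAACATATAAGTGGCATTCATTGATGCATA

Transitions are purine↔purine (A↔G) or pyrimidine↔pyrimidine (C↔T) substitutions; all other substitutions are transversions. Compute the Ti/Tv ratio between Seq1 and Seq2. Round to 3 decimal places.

Differing sites — 17:T/A (Tv); 26:T/C (Ti); 33:A/G (Ti).
Of the 3 differences, 2 transitions and 1 transversion, so Ti/Tv = 2/1 = 2.000.

2.000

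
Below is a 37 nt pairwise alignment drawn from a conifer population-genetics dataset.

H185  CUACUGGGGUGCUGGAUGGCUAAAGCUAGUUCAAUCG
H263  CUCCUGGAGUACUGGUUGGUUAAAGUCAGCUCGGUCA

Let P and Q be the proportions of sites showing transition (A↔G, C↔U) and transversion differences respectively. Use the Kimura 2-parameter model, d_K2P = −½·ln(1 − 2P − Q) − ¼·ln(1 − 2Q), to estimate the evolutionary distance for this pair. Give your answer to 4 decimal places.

Mismatches occur at site 3 (A/C, transversion), site 8 (G/A, transition), site 11 (G/A, transition), site 16 (A/U, transversion), site 20 (C/U, transition), site 26 (C/U, transition), site 27 (U/C, transition), site 30 (U/C, transition), site 33 (A/G, transition), site 34 (A/G, transition), site 37 (G/A, transition).
Of the 11 differences, 9 transitions and 2 transversions over 37 sites: P = 9/37 = 0.243243, Q = 2/37 = 0.054054.
d = −0.5·ln(0.459460) − 0.25·ln(0.891892) = −0.5·(-0.777703) − 0.25·(-0.114410) = 0.4175.

0.4175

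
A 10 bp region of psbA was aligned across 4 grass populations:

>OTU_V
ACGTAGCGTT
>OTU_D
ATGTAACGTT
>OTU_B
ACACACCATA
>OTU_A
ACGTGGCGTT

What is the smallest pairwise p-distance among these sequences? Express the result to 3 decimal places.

Pairwise Hamming distances:
  OTU_V vs OTU_D: 2
  OTU_V vs OTU_B: 5
  OTU_V vs OTU_A: 1
  OTU_D vs OTU_B: 6
  OTU_D vs OTU_A: 3
  OTU_B vs OTU_A: 6
The smallest is 1 mismatch, between OTU_V and OTU_A; p = 1/10 = 0.100.

0.100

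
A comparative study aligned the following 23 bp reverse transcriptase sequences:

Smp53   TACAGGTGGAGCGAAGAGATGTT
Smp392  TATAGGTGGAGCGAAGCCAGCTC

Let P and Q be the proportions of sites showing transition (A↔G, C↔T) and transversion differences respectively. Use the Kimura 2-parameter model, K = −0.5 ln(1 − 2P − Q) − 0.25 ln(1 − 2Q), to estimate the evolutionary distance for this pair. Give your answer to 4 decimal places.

Mismatches occur at site 3 (C/T, transition), site 17 (A/C, transversion), site 18 (G/C, transversion), site 20 (T/G, transversion), site 21 (G/C, transversion), site 23 (T/C, transition).
Of the 6 differences, 2 transitions and 4 transversions over 23 sites: P = 2/23 = 0.086957, Q = 4/23 = 0.173913.
d = −0.5·ln(0.652173) − 0.25·ln(0.652174) = −0.5·(-0.427445) − 0.25·(-0.427444) = 0.3206.

0.3206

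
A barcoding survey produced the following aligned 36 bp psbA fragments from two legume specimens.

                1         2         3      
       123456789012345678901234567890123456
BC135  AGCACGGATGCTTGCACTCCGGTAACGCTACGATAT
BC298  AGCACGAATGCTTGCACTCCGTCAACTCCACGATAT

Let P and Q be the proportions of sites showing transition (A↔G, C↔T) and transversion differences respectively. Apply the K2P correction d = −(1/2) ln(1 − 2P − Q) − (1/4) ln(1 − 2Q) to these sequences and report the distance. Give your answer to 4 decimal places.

0.1551

The sequences differ at positions 7 (G/A, transition), 22 (G/T, transversion), 23 (T/C, transition), 27 (G/T, transversion), 29 (T/C, transition).
Of the 5 differences, 3 transitions and 2 transversions over 36 sites: P = 3/36 = 0.083333, Q = 2/36 = 0.055556.
d = −0.5·ln(0.777778) − 0.25·ln(0.888888) = −0.5·(-0.251314) − 0.25·(-0.117784) = 0.1551.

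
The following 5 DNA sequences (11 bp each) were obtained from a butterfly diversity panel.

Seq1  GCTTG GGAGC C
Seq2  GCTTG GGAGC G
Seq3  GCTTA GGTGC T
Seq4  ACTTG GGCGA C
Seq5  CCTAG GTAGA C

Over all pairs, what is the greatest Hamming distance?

7

Pairwise Hamming distances:
  Seq1 vs Seq2: 1
  Seq1 vs Seq3: 3
  Seq1 vs Seq4: 3
  Seq1 vs Seq5: 4
  Seq2 vs Seq3: 3
  Seq2 vs Seq4: 4
  Seq2 vs Seq5: 5
  Seq3 vs Seq4: 5
  Seq3 vs Seq5: 7
  Seq4 vs Seq5: 4
The largest is 7, between Seq3 and Seq5.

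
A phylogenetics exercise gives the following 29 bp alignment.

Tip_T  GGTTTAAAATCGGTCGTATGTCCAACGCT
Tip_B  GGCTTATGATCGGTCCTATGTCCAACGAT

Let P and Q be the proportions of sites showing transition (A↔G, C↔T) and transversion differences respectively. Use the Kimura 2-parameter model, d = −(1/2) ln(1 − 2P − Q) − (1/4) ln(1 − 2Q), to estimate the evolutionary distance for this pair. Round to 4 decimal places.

0.1961

Differing sites — 3:T/C (Ti); 7:A/T (Tv); 8:A/G (Ti); 16:G/C (Tv); 28:C/A (Tv).
Of the 5 differences, 2 transitions and 3 transversions over 29 sites: P = 2/29 = 0.068966, Q = 3/29 = 0.103448.
d = −0.5·ln(0.758620) − 0.25·ln(0.793104) = −0.5·(-0.276254) − 0.25·(-0.231801) = 0.1961.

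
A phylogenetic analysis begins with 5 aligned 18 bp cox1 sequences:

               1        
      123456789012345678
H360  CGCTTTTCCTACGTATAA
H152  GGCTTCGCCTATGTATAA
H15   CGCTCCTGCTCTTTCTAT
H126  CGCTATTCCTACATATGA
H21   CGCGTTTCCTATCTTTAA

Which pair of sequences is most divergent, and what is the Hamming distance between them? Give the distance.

Pairwise Hamming distances:
  H360 vs H152: 4
  H360 vs H15: 8
  H360 vs H126: 3
  H360 vs H21: 4
  H152 vs H15: 8
  H152 vs H126: 7
  H152 vs H21: 6
  H15 vs H126: 9
  H15 vs H21: 8
  H126 vs H21: 6
The largest is 9, between H15 and H126.

9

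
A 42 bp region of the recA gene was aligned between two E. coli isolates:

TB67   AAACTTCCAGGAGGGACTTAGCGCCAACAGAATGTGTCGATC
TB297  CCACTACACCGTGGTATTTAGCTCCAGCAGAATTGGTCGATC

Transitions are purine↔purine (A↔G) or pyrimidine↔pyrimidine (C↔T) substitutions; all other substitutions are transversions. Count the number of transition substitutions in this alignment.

2

Differing sites — 1:A/C (Tv); 2:A/C (Tv); 6:T/A (Tv); 8:C/A (Tv); 9:A/C (Tv); 10:G/C (Tv); 12:A/T (Tv); 15:G/T (Tv); 17:C/T (Ti); 23:G/T (Tv); 27:A/G (Ti); 34:G/T (Tv); 35:T/G (Tv).
Of the 13 differences, 2 transitions and 11 transversions, so the answer is 2.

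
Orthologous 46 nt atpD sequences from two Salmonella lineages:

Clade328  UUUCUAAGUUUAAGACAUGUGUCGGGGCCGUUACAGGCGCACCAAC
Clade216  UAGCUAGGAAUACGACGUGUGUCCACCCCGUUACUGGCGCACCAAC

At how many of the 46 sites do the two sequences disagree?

12

Differing sites — 2:U/A; 3:U/G; 7:A/G; 9:U/A; 10:U/A; 13:A/C; 17:A/G; 24:G/C; 25:G/A; 26:G/C; 27:G/C; 35:A/U.
That gives 12 mismatches out of 46 aligned sites, so the Hamming distance is 12.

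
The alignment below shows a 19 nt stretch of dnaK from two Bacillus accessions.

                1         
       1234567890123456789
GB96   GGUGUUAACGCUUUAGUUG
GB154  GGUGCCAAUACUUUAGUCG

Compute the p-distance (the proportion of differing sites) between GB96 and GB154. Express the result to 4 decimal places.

0.2632

The sequences differ at positions 5 (U/C), 6 (U/C), 9 (C/U), 10 (G/A), 18 (U/C).
There are 5 differences over 19 sites, so p = 5/19 = 0.2632.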